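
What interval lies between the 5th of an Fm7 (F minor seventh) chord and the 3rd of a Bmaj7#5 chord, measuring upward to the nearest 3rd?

augmented second

Fm7 (F minor seventh) has C as its 5th, and Bmaj7#5 has D# as its 3rd.
2 letter names make it a second; at 3 semitones (a half step wider than major) the quality is augmented.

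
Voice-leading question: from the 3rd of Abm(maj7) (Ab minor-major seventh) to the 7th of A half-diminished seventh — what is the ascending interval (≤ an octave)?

augmented 5th

The 3rd of Abm(maj7) (Ab minor-major seventh) is Cb; the 7th of A half-diminished seventh is G.
5 letter names make it a fifth; at 8 semitones (a half step wider than perfect) the quality is augmented.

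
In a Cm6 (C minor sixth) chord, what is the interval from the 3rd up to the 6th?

augmented fourth

The chord tones of Cm6 are C–Eb–G–A.
3rd = Eb; 6th = A.
Eb up to A is 6 semitones, a half step wider than a perfect fourth, so the interval is augmented.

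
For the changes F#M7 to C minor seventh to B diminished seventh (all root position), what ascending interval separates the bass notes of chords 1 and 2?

The roots are F# and C.
5 letter names make it a fifth; at 6 semitones (a half step narrower than perfect) the quality is diminished.

d5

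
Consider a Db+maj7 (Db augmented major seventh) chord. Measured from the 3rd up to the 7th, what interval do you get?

perfect fifth

Dbmaj7#5 (Db augmented major seventh): Db, F, A, C.
3rd = F; 7th = C.
F up to C spans 5 letter names and 7 semitones — a perfect fifth.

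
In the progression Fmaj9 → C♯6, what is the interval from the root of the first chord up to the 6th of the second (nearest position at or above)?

Fmaj9 has F as its root, and C♯6 has A♯ as its 6th.
F up to A♯ is 5 semitones, a half step wider than a major third, so the interval is augmented.

augmented third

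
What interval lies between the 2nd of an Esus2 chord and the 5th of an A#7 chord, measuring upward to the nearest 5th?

The 2nd of Esus2 is F#; the 5th of A#7 is E#.
F# up to E# spans 7 letter names and 11 semitones — a major seventh.

major seventh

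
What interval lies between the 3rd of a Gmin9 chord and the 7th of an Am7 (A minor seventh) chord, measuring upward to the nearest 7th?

The 3rd of Gmin9 is Bb; the 7th of Am7 (A minor seventh) is G.
Bb up to G spans 6 letter names and 9 semitones — a major sixth.

major sixth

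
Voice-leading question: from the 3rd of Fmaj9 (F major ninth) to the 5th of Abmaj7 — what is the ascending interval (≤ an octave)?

The 3rd of Fmaj9 (F major ninth) is A; the 5th of Abmaj7 is Eb.
From A to Eb: 6 semitones over a fifth = diminished.

diminished 5th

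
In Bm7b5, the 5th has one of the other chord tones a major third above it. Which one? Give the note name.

Spelling the chord: B D F A.
The 5th is F. A major third above F is A.
A is the chord's 7th.

A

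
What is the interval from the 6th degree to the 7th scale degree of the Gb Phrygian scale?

major second

The scale runs Gb Abb Bbb Cb Db Ebb Fb.
That puts Ebb below Fb.
Ebb up to Fb spans 2 letter names and 2 semitones — a major second.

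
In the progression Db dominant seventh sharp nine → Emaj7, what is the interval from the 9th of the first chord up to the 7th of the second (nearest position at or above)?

The 9th of Db dominant seventh sharp nine is E; the 7th of Emaj7 is D#.
From E to D# is 11 semitones, exactly the major seventh.

major seventh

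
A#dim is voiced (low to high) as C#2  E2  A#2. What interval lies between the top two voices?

Those voices are E2 and A#2.
4 letter names make it a fourth; at 6 semitones (a half step wider than perfect) the quality is augmented.

augmented fourth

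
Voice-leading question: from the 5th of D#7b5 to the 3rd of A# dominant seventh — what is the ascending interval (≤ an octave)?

The 5th of D#7b5 is A; the 3rd of A# dominant seventh is C##.
From A to C##: 5 semitones over a third = augmented.

augmented third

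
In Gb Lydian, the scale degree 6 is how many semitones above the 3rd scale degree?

The scale is Gb Ab Bb C Db Eb F.
Bb up to Eb is a perfect fourth — 5 semitones.

5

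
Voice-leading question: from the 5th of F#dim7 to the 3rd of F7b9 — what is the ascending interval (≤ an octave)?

F#dim7 has C as its 5th, and F7b9 has A as its 3rd.
C up to A spans 6 letter names and 9 semitones — a major sixth.

major sixth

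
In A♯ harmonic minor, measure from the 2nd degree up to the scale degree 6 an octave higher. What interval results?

Spelling A♯ harmonic minor: A♯ B♯ C♯ D♯ E♯ F♯ G𝄪.
That puts B♯ below F♯.
From B♯ to F♯: 18 semitones over a twelfth = diminished.

diminished 12th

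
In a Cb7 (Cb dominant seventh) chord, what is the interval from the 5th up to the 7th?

minor third

Spelling the chord: Cb, Eb, Gb, Bbb.
The 5th is Gb and the 7th is Bbb.
From Gb to Bbb: 3 semitones over a third = minor.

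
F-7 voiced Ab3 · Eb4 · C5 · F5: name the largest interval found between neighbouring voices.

major 6th

Adjacent intervals: Ab3→Eb4 = perfect fifth; Eb4→C5 = major sixth; C5→F5 = perfect fourth.
The largest is Eb4 to C5, a major sixth (9 semitones).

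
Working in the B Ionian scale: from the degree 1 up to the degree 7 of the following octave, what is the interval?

B major: B C♯ D♯ E F♯ G♯ A♯.
Degree 1 = B; scale degree 7 (up an octave) = A♯.
From B to A♯ is 23 semitones, exactly the major fourteenth.

major fourteenth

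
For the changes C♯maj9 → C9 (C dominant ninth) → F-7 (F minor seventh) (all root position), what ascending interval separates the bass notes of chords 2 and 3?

The roots are C and F.
C up to F spans 4 letter names and 5 semitones — a perfect fourth.

perfect fourth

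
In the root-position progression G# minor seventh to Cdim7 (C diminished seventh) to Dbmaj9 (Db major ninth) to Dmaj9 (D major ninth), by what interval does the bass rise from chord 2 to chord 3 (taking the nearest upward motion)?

minor second

The roots are C and Db.
C up to Db is 1 semitone, a half step narrower than a major second, so the interval is minor.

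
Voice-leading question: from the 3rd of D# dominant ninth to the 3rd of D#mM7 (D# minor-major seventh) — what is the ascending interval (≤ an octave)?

diminished octave

D# dominant ninth has F## as its 3rd, and D#mM7 (D# minor-major seventh) has F# as its 3rd.
8 letter names make it an octave; at 11 semitones (a half step narrower than perfect) the quality is diminished.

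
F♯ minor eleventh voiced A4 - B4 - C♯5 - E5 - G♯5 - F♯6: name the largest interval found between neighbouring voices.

minor 7th

Adjacent intervals: A4→B4 = major second; B4→C♯5 = major second; C♯5→E5 = minor third; E5→G♯5 = major third; G♯5→F♯6 = minor seventh.
The largest is G♯5 to F♯6, a minor seventh (10 semitones).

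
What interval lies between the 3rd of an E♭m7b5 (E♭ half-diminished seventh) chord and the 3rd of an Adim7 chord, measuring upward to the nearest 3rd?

E♭m7b5 (E♭ half-diminished seventh) has G♭ as its 3rd, and Adim7 has C as its 3rd.
From G♭ to C: 6 semitones over a fourth = augmented.

augmented fourth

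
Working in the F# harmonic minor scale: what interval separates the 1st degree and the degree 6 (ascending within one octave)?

The scale runs F# G# A B C# D E#.
The 1st degree is F# and the 6th degree is D.
From F# to D: 8 semitones over a sixth = minor.

m6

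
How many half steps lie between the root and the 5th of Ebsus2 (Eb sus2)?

Ebsus2: Eb, F, Bb.
Eb to Bb is a perfect fifth: 7 semitones.

7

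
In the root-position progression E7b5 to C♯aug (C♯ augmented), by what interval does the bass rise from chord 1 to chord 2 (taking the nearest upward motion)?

major sixth

The roots are E and C♯.
E up to C♯ spans 6 letter names and 9 semitones — a major sixth.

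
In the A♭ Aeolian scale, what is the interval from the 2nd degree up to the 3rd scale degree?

A♭ natural minor: A♭ B♭ C♭ D♭ E♭ F♭ G♭.
2nd degree = B♭; 3rd scale degree = C♭.
B♭ up to C♭ is 1 semitone, a half step narrower than a major second, so the interval is minor.

minor second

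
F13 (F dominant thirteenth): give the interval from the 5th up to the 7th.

minor 3rd

The chord tones of F13 (F dominant thirteenth) are F, A, C, Eb, G, D.
That puts C below Eb.
3 letter names make it a third; at 3 semitones (a half step narrower than major) the quality is minor.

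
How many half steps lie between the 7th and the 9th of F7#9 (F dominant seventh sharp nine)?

The chord tones of F dominant seventh sharp nine are F, A, C, E♭, G♯.
E♭ to G♯ is an augmented third: 5 semitones.

5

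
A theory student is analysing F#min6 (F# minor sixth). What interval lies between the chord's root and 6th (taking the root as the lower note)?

Spelling the chord: F#-A-C#-D#.
Root = F#; 6th = D#.
F# up to D# spans 6 letter names and 9 semitones — a major sixth.

major sixth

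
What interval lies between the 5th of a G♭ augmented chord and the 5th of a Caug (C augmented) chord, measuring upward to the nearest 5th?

G♭ augmented has D as its 5th, and Caug (C augmented) has G♯ as its 5th.
4 letter names make it a fourth; at 6 semitones (a half step wider than perfect) the quality is augmented.

augmented fourth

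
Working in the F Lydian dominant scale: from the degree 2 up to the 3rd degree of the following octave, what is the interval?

M9

The scale runs F G A B C D Eb.
Degree 2 = G; 3rd degree (up an octave) = A.
From G to A is 14 semitones, exactly the major ninth.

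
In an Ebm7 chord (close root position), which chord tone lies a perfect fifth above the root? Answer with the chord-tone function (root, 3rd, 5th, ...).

Eb minor seventh: Eb–Gb–Bb–Db.
The root is Eb. A perfect fifth above Eb is Bb.
Bb is the chord's 5th.

5th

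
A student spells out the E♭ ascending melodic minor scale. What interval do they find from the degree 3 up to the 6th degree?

A4

The scale runs E♭ F G♭ A♭ B♭ C D.
Degree 3 = G♭; 6th degree = C.
G♭ up to C is 6 semitones, a half step wider than a perfect fourth, so the interval is augmented.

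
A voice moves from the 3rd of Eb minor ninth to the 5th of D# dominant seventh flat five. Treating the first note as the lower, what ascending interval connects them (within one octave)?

augmented second

The 3rd of Eb minor ninth is Gb; the 5th of D# dominant seventh flat five is A.
From Gb to A: 3 semitones over a second = augmented.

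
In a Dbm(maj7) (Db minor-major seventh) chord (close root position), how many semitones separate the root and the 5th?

Dbm(maj7): Db-Fb-Ab-C.
Db to Ab is a perfect fifth: 7 semitones.

7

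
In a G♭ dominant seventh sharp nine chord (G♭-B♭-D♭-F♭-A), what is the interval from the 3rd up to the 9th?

major seventh

That puts B♭ below A.
From B♭ to A is 11 semitones, exactly the major seventh.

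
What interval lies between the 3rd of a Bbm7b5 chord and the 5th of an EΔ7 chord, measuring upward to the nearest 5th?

Bbm7b5 has Db as its 3rd, and EΔ7 has B as its 5th.
6 letter names make it a sixth; at 10 semitones (a half step wider than major) the quality is augmented.

augmented sixth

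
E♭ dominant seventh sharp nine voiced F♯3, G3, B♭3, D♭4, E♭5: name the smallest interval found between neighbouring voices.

m2

Adjacent intervals: F♯3→G3 = minor second; G3→B♭3 = minor third; B♭3→D♭4 = minor third; D♭4→E♭5 = major ninth.
The smallest is F♯3 to G3, a minor second (1 semitone).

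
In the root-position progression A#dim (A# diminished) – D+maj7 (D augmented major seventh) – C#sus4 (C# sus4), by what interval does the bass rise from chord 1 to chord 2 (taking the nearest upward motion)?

The roots are A# and D.
4 letter names make it a fourth; at 4 semitones (a half step narrower than perfect) the quality is diminished.

diminished fourth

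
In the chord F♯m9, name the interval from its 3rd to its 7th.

perfect fifth

F♯m9 (F♯ minor ninth): F♯–A–C♯–E–G♯.
The 3rd is A and the 7th is E.
From A to E is 7 semitones, exactly the perfect fifth.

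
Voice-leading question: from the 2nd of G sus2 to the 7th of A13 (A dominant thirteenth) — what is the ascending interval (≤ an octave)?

minor seventh

G sus2 has A as its 2nd, and A13 (A dominant thirteenth) has G as its 7th.
A up to G is 10 semitones, a half step narrower than a major seventh, so the interval is minor.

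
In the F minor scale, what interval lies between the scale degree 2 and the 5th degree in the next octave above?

F natural minor: F G Ab Bb C Db Eb.
The scale degree 2 is G and the 5th degree (up an octave) is C.
Counting 11 letters and 17 half steps from G gives a perfect eleventh.

perfect eleventh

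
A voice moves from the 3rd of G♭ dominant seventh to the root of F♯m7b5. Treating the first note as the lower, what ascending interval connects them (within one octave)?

The 3rd of G♭ dominant seventh is B♭; the root of F♯m7b5 is F♯.
5 letter names make it a fifth; at 8 semitones (a half step wider than perfect) the quality is augmented.

A5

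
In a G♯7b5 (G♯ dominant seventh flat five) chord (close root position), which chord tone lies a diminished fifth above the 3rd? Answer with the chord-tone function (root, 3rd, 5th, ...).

The chord tones of G♯7b5 are G♯, B♯, D, F♯.
The 3rd is B♯. A diminished fifth above B♯ is F♯.
F♯ is the chord's 7th.

7th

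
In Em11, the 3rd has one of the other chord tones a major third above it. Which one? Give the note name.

B

Spelling the chord: E G B D F# A.
The 3rd is G. A major third above G is B.
B is the chord's 5th.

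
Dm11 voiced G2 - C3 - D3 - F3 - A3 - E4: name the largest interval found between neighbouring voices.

perfect fifth

Adjacent intervals: G2→C3 = perfect fourth; C3→D3 = major second; D3→F3 = minor third; F3→A3 = major third; A3→E4 = perfect fifth.
The largest is A3 to E4, a perfect fifth (7 semitones).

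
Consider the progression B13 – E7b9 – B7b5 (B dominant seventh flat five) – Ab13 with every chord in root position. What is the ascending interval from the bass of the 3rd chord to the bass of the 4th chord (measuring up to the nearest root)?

diminished seventh

The roots are B and Ab.
7 letter names make it a seventh; at 9 semitones (a whole step narrower than major) the quality is diminished.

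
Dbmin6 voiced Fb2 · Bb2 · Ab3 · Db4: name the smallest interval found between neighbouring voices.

perfect fourth

Adjacent intervals: Fb2→Bb2 = augmented fourth; Bb2→Ab3 = minor seventh; Ab3→Db4 = perfect fourth.
The smallest is Ab3 to Db4, a perfect fourth (5 semitones).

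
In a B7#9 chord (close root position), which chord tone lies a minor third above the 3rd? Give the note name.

B7#9: B-D#-F#-A-C##.
The 3rd is D#. A minor third above D# is F#.
F# is the chord's 5th.

F#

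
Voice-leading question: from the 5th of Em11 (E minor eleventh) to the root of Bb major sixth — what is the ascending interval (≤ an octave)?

Em11 (E minor eleventh) has B as its 5th, and Bb major sixth has Bb as its root.
B up to Bb is 11 semitones, a half step narrower than a perfect octave, so the interval is diminished.

diminished octave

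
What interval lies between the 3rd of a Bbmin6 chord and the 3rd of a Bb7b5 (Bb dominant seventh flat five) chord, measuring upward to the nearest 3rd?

A1

The 3rd of Bbmin6 is Db; the 3rd of Bb7b5 (Bb dominant seventh flat five) is D.
1 letter names make it a unison; at 1 semitone (a half step wider than perfect) the quality is augmented.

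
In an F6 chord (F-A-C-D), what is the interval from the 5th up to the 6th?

So we need the interval from C up to D.
C up to D spans 2 letter names and 2 semitones — a major second.

major second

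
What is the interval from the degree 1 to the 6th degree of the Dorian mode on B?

major 6th

B dorian: B C♯ D E F♯ G♯ A.
That puts B below G♯.
From B to G♯ is 9 semitones, exactly the major sixth.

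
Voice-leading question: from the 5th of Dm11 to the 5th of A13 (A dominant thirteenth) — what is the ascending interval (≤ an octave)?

The 5th of Dm11 is A; the 5th of A13 (A dominant thirteenth) is E.
A up to E spans 5 letter names and 7 semitones — a perfect fifth.

perfect 5th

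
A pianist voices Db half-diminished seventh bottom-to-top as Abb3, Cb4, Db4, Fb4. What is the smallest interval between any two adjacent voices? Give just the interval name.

Adjacent intervals: Abb3→Cb4 = major third; Cb4→Db4 = major second; Db4→Fb4 = minor third.
The smallest is Cb4 to Db4, a major second (2 semitones).

M2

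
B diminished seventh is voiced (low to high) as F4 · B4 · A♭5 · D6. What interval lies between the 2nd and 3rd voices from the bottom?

diminished seventh

Those voices are B4 and A♭5.
7 letter names make it a seventh; at 9 semitones (a whole step narrower than major) the quality is diminished.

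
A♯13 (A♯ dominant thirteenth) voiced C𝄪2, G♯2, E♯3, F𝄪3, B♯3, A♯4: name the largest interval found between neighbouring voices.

Adjacent intervals: C𝄪2→G♯2 = diminished fifth; G♯2→E♯3 = major sixth; E♯3→F𝄪3 = major second; F𝄪3→B♯3 = perfect fourth; B♯3→A♯4 = minor seventh.
The largest is B♯3 to A♯4, a minor seventh (10 semitones).

minor seventh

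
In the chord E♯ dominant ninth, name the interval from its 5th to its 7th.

minor 3rd

The chord tones of E♯9 are E♯–G𝄪–B♯–D♯–F𝄪.
That puts B♯ below D♯.
From B♯ to D♯: 3 semitones over a third = minor.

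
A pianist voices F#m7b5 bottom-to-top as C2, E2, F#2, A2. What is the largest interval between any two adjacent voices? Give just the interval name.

Adjacent intervals: C2→E2 = major third; E2→F#2 = major second; F#2→A2 = minor third.
The largest is C2 to E2, a major third (4 semitones).

major 3rd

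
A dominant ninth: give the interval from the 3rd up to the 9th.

A9 (A dominant ninth): A–C#–E–G–B.
3rd = C#; 9th = B.
C# up to B is 10 semitones, a half step narrower than a major seventh, so the interval is minor.

m7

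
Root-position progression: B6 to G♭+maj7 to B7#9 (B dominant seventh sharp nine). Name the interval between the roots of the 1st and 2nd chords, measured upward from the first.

The roots are B and G♭.
B up to G♭ is 7 semitones, a whole step narrower than a major sixth, so the interval is diminished.

diminished sixth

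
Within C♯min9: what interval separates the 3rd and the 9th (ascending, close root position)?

C♯ minor ninth: C♯-E-G♯-B-D♯.
3rd = E; 9th = D♯.
From E to D♯ is 11 semitones, exactly the major seventh.

major 7th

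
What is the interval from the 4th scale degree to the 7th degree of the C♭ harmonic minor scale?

C♭ harmonic minor: C♭ D♭ E𝄫 F♭ G♭ A𝄫 B♭.
The 4th scale degree is F♭ and the degree 7 is B♭.
From F♭ to B♭: 6 semitones over a fourth = augmented.

augmented 4th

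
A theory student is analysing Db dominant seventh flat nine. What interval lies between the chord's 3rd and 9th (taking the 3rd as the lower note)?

diminished seventh

Spelling the chord: Db, F, Ab, Cb, Ebb.
The 3rd is F and the 9th is Ebb.
From F to Ebb: 9 semitones over a seventh = diminished.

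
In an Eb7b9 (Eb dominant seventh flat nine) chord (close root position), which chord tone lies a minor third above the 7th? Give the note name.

Fb

Spelling the chord: Eb G Bb Db Fb.
The 7th is Db. A minor third above Db is Fb.
Fb is the chord's 9th.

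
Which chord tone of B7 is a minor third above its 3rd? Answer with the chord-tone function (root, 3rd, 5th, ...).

B7: B-D#-F#-A.
The 3rd is D#. A minor third above D# is F#.
F# is the chord's 5th.

5th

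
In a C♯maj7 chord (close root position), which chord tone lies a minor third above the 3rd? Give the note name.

The chord tones of C♯maj7 are C♯, E♯, G♯, B♯.
The 3rd is E♯. A minor third above E♯ is G♯.
G♯ is the chord's 5th.

G#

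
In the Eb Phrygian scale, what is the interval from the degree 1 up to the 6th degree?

The scale runs Eb Fb Gb Ab Bb Cb Db.
Degree 1 = Eb; degree 6 = Cb.
From Eb to Cb: 8 semitones over a sixth = minor.

minor sixth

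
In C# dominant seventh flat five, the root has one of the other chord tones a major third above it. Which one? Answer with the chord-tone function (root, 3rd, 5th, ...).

3rd

The chord tones of C#7b5 (C# dominant seventh flat five) are C# E# G B.
The root is C#. A major third above C# is E#.
E# is the chord's 3rd.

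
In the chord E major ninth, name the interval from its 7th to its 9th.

The chord tones of Emaj9 are E-G#-B-D#-F#.
The 7th is D# and the 9th is F#.
From D# to F#: 3 semitones over a third = minor.

minor third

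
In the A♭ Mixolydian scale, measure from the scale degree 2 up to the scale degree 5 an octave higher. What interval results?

Spelling the A♭ Mixolydian scale: A♭ B♭ C D♭ E♭ F G♭.
So we need the interval from B♭ up to E♭.
Counting 11 letters and 17 half steps from B♭ gives a perfect eleventh.

perfect 11th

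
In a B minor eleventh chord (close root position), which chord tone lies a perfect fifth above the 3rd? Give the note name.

A

Bm11 is spelled B-D-F♯-A-C♯-E.
The 3rd is D. A perfect fifth above D is A.
A is the chord's 7th.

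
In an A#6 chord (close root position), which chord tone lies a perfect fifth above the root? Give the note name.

E#

Spelling the chord: A# C## E# F##.
The root is A#. A perfect fifth above A# is E#.
E# is the chord's 5th.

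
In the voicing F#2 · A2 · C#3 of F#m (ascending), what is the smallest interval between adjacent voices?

Adjacent intervals: F#2→A2 = minor third; A2→C#3 = major third.
The smallest is F#2 to A2, a minor third (3 semitones).

m3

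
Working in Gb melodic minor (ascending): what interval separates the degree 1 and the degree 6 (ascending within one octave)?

M6

Gb melodic minor: Gb Ab Bbb Cb Db Eb F.
That puts Gb below Eb.
Counting 6 letters and 9 half steps from Gb gives a major sixth.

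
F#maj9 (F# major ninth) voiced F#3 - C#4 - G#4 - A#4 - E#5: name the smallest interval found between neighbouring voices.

Adjacent intervals: F#3→C#4 = perfect fifth; C#4→G#4 = perfect fifth; G#4→A#4 = major second; A#4→E#5 = perfect fifth.
The smallest is G#4 to A#4, a major second (2 semitones).

major second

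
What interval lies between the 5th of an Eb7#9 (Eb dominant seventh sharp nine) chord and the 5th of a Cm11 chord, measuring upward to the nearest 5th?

major sixth

The 5th of Eb7#9 (Eb dominant seventh sharp nine) is Bb; the 5th of Cm11 is G.
Bb up to G spans 6 letter names and 9 semitones — a major sixth.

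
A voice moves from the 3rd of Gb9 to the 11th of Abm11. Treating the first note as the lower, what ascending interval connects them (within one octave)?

minor 3rd

The 3rd of Gb9 is Bb; the 11th of Abm11 is Db.
From Bb to Db: 3 semitones over a third = minor.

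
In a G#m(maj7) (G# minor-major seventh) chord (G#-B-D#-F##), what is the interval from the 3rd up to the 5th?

M3

So we need the interval from B up to D#.
B up to D# spans 3 letter names and 4 semitones — a major third.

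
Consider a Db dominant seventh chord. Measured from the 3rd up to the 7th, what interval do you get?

Db7 (Db dominant seventh): Db-F-Ab-Cb.
That puts F below Cb.
From F to Cb: 6 semitones over a fifth = diminished.

diminished fifth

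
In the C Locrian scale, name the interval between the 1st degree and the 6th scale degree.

Spelling the C Locrian scale: C D♭ E♭ F G♭ A♭ B♭.
So we need the interval from C up to A♭.
From C to A♭: 8 semitones over a sixth = minor.

minor sixth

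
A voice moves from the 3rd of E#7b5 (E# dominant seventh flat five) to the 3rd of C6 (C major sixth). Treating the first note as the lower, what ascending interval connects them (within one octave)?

d6

E#7b5 (E# dominant seventh flat five) has G## as its 3rd, and C6 (C major sixth) has E as its 3rd.
6 letter names make it a sixth; at 7 semitones (a whole step narrower than major) the quality is diminished.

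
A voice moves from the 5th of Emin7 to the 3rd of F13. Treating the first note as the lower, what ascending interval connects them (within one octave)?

minor seventh

Emin7 has B as its 5th, and F13 has A as its 3rd.
7 letter names make it a seventh; at 10 semitones (a half step narrower than major) the quality is minor.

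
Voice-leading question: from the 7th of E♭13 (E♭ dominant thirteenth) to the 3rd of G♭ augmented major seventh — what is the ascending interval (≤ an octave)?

major sixth

E♭13 (E♭ dominant thirteenth) has D♭ as its 7th, and G♭ augmented major seventh has B♭ as its 3rd.
From D♭ to B♭ is 9 semitones, exactly the major sixth.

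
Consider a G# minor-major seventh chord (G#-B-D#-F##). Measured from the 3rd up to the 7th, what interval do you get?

The 3rd is B and the 7th is F##.
From B to F##: 8 semitones over a fifth = augmented.

augmented fifth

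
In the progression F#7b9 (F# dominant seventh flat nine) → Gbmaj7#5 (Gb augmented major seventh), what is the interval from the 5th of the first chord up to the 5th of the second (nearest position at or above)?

minor 2nd

F#7b9 (F# dominant seventh flat nine) has C# as its 5th, and Gbmaj7#5 (Gb augmented major seventh) has D as its 5th.
From C# to D: 1 semitone over a second = minor.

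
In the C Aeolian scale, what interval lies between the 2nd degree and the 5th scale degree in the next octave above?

perfect 11th

Spelling the C Aeolian scale: C D E♭ F G A♭ B♭.
The 2nd degree is D and the scale degree 5 (up an octave) is G.
From D to G is 17 semitones, exactly the perfect eleventh.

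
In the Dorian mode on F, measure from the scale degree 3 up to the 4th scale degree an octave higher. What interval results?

F dorian: F G Ab Bb C D Eb.
That puts Ab below Bb.
Counting 9 letters and 14 half steps from Ab gives a major ninth.

major ninth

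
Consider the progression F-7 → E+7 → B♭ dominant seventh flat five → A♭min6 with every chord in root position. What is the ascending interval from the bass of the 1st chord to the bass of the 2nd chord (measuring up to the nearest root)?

The roots are F and E.
Counting 7 letters and 11 half steps from F gives a major seventh.

major seventh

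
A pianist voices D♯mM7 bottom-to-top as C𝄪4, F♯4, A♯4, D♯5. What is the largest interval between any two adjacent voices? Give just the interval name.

P4

Adjacent intervals: C𝄪4→F♯4 = diminished fourth; F♯4→A♯4 = major third; A♯4→D♯5 = perfect fourth.
The largest is A♯4 to D♯5, a perfect fourth (5 semitones).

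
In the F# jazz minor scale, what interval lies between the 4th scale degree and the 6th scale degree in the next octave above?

major tenth

Spelling the F# jazz minor scale: F# G# A B C# D# E#.
The 4th scale degree is B and the degree 6 (up an octave) is D#.
Counting 10 letters and 16 half steps from B gives a major tenth.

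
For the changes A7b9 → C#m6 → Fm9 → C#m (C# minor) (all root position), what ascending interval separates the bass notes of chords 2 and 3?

diminished 4th

The roots are C# and F.
4 letter names make it a fourth; at 4 semitones (a half step narrower than perfect) the quality is diminished.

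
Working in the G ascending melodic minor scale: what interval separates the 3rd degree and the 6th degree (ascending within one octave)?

augmented 4th

The scale runs G A Bb C D E F#.
3rd degree = Bb; 6th degree = E.
Bb up to E is 6 semitones, a half step wider than a perfect fourth, so the interval is augmented.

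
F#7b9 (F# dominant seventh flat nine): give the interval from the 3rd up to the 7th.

F#7b9 (F# dominant seventh flat nine): F#-A#-C#-E-G.
So we need the interval from A# up to E.
A# up to E is 6 semitones, a half step narrower than a perfect fifth, so the interval is diminished.
That tritone between 3rd and 7th is what gives the dominant seventh its pull toward resolution.

diminished 5th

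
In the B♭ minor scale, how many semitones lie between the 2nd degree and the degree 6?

6

The scale is B♭ C D♭ E♭ F G♭ A♭.
C up to G♭ is a diminished fifth — 6 semitones.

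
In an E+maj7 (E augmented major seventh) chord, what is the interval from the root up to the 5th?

augmented fifth

The chord tones of Emaj7#5 (E augmented major seventh) are E G# B# D#.
That puts E below B#.
E up to B# is 8 semitones, a half step wider than a perfect fifth, so the interval is augmented.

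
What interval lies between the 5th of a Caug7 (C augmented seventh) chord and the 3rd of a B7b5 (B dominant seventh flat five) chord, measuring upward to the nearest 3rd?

Caug7 (C augmented seventh) has G♯ as its 5th, and B7b5 (B dominant seventh flat five) has D♯ as its 3rd.
Counting 5 letters and 7 half steps from G♯ gives a perfect fifth.

perfect fifth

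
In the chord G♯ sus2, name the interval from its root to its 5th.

perfect fifth

The chord tones of G♯sus2 are G♯–A♯–D♯.
The root is G♯ and the 5th is D♯.
From G♯ to D♯ is 7 semitones, exactly the perfect fifth.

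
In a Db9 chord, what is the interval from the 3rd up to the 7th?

diminished fifth

Spelling the chord: Db, F, Ab, Cb, Eb.
3rd = F; 7th = Cb.
From F to Cb: 6 semitones over a fifth = diminished.
This 3–7 tritone is the characteristic tension at the heart of the dominant sound.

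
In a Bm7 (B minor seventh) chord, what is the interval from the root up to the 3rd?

m3

Spelling the chord: B-D-F#-A.
So we need the interval from B up to D.
B up to D is 3 semitones, a half step narrower than a major third, so the interval is minor.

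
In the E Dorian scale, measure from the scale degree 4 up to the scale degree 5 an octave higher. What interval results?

major ninth

The scale runs E F♯ G A B C♯ D.
That puts A below B.
From A to B is 14 semitones, exactly the major ninth.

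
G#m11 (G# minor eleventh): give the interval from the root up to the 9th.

G#m11 (G# minor eleventh) is spelled G#–B–D#–F#–A#–C#.
The root is G# and the 9th is A#.
Counting 9 letters and 14 half steps from G# gives a major ninth.

major ninth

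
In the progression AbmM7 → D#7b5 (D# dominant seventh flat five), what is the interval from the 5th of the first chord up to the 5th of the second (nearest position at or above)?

The 5th of AbmM7 is Eb; the 5th of D#7b5 (D# dominant seventh flat five) is A.
Eb up to A is 6 semitones, a half step wider than a perfect fourth, so the interval is augmented.

A4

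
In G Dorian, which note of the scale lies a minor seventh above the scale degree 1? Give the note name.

F

The scale is G A Bb C D E F.
The scale degree 1 is G; a minor seventh above that is F — scale degree 7.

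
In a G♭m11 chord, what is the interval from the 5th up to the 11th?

minor seventh

The chord tones of G♭m11 are G♭–B𝄫–D♭–F♭–A♭–C♭.
The 5th is D♭ and the 11th is C♭.
From D♭ to C♭: 10 semitones over a seventh = minor.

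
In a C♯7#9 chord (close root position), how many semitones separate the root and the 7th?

C♯ dominant seventh sharp nine: C♯, E♯, G♯, B, D𝄪.
C♯ to B is a minor seventh: 10 semitones.

10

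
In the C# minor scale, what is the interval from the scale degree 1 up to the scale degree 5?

The scale runs C# D# E F# G# A B.
So we need the interval from C# up to G#.
C# up to G# spans 5 letter names and 7 semitones — a perfect fifth.

perfect fifth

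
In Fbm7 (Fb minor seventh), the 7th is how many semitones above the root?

Fb minor seventh: Fb-Abb-Cb-Ebb.
Fb to Ebb is a minor seventh: 10 semitones.

10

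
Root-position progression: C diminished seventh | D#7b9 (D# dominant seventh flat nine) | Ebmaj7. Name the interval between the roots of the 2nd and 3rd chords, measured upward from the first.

The roots are D# and Eb.
D# up to Eb is 0 semitones, a whole step narrower than a major second, so the interval is diminished.

diminished second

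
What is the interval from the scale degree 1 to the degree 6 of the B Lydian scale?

The scale runs B C# D# E# F# G# A#.
That puts B below G#.
Counting 6 letters and 9 half steps from B gives a major sixth.

major sixth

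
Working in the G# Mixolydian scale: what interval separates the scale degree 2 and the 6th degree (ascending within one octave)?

Spelling the G# Mixolydian scale: G# A# B# C# D# E# F#.
So we need the interval from A# up to E#.
From A# to E# is 7 semitones, exactly the perfect fifth.

perfect 5th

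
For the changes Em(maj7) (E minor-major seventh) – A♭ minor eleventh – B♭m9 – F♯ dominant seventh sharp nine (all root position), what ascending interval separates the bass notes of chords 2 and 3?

The roots are A♭ and B♭.
From A♭ to B♭ is 2 semitones, exactly the major second.

M2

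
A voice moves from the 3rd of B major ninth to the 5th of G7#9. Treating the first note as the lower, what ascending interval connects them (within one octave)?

The 3rd of B major ninth is D#; the 5th of G7#9 is D.
8 letter names make it an octave; at 11 semitones (a half step narrower than perfect) the quality is diminished.

diminished octave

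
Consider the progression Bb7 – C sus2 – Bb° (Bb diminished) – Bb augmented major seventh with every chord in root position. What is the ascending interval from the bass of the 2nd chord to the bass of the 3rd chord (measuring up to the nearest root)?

The roots are C and Bb.
From C to Bb: 10 semitones over a seventh = minor.

minor seventh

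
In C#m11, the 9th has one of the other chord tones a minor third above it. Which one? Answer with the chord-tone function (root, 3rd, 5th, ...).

11th

Spelling the chord: C#, E, G#, B, D#, F#.
The 9th is D#. A minor third above D# is F#.
F# is the chord's 11th.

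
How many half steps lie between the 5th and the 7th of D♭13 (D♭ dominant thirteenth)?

D♭ dominant thirteenth is spelled D♭, F, A♭, C♭, E♭, B♭.
A♭ to C♭ is a minor third: 3 semitones.

3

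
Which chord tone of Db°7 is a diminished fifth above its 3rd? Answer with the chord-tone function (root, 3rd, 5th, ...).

7th

Dbdim7 is spelled Db–Fb–Abb–Cbb.
The 3rd is Fb. A diminished fifth above Fb is Cbb.
Cbb is the chord's 7th.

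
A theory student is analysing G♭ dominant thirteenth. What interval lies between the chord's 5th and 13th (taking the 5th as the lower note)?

M9

G♭13: G♭-B♭-D♭-F♭-A♭-E♭.
That puts D♭ below E♭.
D♭ up to E♭ spans 9 letter names and 14 semitones — a major ninth.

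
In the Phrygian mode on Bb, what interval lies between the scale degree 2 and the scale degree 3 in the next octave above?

major ninth

Spelling the Phrygian mode on Bb: Bb Cb Db Eb F Gb Ab.
That puts Cb below Db.
From Cb to Db is 14 semitones, exactly the major ninth.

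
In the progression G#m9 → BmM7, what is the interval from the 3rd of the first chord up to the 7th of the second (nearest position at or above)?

G#m9 has B as its 3rd, and BmM7 has A# as its 7th.
Counting 7 letters and 11 half steps from B gives a major seventh.

major 7th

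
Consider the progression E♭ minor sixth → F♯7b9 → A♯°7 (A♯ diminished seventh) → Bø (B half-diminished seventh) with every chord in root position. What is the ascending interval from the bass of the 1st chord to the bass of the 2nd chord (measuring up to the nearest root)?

augmented second

The roots are E♭ and F♯.
2 letter names make it a second; at 3 semitones (a half step wider than major) the quality is augmented.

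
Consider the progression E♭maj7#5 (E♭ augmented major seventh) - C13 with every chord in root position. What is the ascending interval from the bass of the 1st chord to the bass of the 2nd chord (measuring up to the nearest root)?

major 6th

The roots are E♭ and C.
From E♭ to C is 9 semitones, exactly the major sixth.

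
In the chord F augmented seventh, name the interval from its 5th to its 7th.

diminished third

Faug7 (F augmented seventh): F–A–C#–Eb.
The 5th is C# and the 7th is Eb.
3 letter names make it a third; at 2 semitones (a whole step narrower than major) the quality is diminished.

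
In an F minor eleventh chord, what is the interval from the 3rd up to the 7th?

perfect fifth

Fm11 (F minor eleventh): F–A♭–C–E♭–G–B♭.
3rd = A♭; 7th = E♭.
A♭ up to E♭ spans 5 letter names and 7 semitones — a perfect fifth.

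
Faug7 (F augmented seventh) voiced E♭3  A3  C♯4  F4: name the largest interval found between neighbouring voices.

Adjacent intervals: E♭3→A3 = augmented fourth; A3→C♯4 = major third; C♯4→F4 = diminished fourth.
The largest is E♭3 to A3, an augmented fourth (6 semitones).

A4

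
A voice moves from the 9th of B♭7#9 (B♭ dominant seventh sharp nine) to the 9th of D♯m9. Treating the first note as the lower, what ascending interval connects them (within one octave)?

M3

B♭7#9 (B♭ dominant seventh sharp nine) has C♯ as its 9th, and D♯m9 has E♯ as its 9th.
C♯ up to E♯ spans 3 letter names and 4 semitones — a major third.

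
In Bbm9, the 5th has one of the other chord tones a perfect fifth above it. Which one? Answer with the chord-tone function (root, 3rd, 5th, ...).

Bbm9 (Bb minor ninth): Bb, Db, F, Ab, C.
The 5th is F. A perfect fifth above F is C.
C is the chord's 9th.

9th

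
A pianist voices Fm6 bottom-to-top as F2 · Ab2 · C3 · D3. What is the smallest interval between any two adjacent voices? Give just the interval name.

Adjacent intervals: F2→Ab2 = minor third; Ab2→C3 = major third; C3→D3 = major second.
The smallest is C3 to D3, a major second (2 semitones).

major second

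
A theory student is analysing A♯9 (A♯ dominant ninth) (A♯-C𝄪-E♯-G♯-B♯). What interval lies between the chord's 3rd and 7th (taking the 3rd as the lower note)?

d5

3rd = C𝄪; 7th = G♯.
C𝄪 up to G♯ is 6 semitones, a half step narrower than a perfect fifth, so the interval is diminished.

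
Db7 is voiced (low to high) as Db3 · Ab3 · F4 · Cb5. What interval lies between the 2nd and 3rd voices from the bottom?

major sixth

Those voices are Ab3 and F4.
Ab up to F spans 6 letter names and 9 semitones — a major sixth.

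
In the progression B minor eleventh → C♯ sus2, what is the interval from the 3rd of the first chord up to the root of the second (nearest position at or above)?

major seventh

B minor eleventh has D as its 3rd, and C♯ sus2 has C♯ as its root.
From D to C♯ is 11 semitones, exactly the major seventh.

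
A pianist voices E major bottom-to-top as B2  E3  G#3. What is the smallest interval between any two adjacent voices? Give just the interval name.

Adjacent intervals: B2→E3 = perfect fourth; E3→G#3 = major third.
The smallest is E3 to G#3, a major third (4 semitones).

major 3rd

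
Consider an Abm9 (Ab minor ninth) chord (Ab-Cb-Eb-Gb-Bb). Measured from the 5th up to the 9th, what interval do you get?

perfect 5th

So we need the interval from Eb up to Bb.
Counting 5 letters and 7 half steps from Eb gives a perfect fifth.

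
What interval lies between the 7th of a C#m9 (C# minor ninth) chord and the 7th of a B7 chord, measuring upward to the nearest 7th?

The 7th of C#m9 (C# minor ninth) is B; the 7th of B7 is A.
7 letter names make it a seventh; at 10 semitones (a half step narrower than major) the quality is minor.

m7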